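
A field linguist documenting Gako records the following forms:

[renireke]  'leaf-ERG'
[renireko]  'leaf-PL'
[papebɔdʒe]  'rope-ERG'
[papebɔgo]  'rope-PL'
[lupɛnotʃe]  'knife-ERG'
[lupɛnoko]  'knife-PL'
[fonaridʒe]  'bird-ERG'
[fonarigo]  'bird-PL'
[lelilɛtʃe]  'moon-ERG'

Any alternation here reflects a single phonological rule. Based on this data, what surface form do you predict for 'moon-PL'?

[lelilɛko]

The stem for 'knife' ends in [tʃ] in [lupɛnotʃe] but [k] in [lupɛnoko].
The stem 'leaf' ([renireke], [renireko]) shows [k] unchanged in both environments, so [k] cannot be basic with [tʃ] derived before the ERG suffix.
The underlying segment must be /tʃ/; palato-alveolar /tʃ/ and /dʒ/ become [k] and [g] when no front vowel follows, yielding [k] there.
From [lelilɛtʃe] the stem 'moon' is /lelilɛtʃ/; when no front vowel follows this yields [lelilɛko].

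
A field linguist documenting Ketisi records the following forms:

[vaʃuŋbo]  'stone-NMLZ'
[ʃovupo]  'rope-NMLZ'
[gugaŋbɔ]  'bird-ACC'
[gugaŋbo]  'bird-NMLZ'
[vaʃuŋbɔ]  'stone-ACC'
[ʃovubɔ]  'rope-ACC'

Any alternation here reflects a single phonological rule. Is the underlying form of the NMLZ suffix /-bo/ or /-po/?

The NMLZ morpheme has two allomorphs, [-bo] and [-po].
By contrast the ACC suffix keeps its initial [b] throughout — that segment must be underlying.
The NMLZ suffix is therefore /-po/ underlyingly, with post-nasal voicing: voiceless stops become voiced after a nasal.

/-po/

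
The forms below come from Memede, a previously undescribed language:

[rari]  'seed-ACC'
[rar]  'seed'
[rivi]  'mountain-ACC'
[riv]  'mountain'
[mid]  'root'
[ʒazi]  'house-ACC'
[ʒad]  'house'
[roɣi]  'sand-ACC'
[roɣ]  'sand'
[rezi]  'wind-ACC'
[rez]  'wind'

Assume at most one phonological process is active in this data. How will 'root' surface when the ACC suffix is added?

The stem for 'house' ends in [z] in [ʒazi] but [d] in [ʒad].
If /z/ were underlying and a rule turned it into [d] in isolation, 'wind' would also alternate; but it has [z] in both [rezi] and [rez].
The underlying segment must be /d/; voiced stops become fricatives between vowels, yielding [z] there.
From [mid] the stem 'root' is /mid/; between vowels this yields [mizi].

[mizi]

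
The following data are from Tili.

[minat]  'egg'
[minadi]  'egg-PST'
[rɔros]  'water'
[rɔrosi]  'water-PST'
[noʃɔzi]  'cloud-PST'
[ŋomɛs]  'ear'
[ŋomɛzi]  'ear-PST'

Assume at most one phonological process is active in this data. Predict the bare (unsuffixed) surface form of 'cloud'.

[noʃɔs]

In [ŋomɛs] and [ŋomɛzi] the final segment of 'ear' alternates: [s] ~ [z].
The stem 'water' ([rɔros], [rɔrosi]) shows [s] unchanged in both environments, so [s] cannot be basic with [z] derived before the PST suffix.
The underlying segment must be /z/; voiced obstruents become voiceless word-finally, yielding [s] there.
From [noʃɔzi] the stem 'cloud' is /noʃɔz/; word-finally this yields [noʃɔs].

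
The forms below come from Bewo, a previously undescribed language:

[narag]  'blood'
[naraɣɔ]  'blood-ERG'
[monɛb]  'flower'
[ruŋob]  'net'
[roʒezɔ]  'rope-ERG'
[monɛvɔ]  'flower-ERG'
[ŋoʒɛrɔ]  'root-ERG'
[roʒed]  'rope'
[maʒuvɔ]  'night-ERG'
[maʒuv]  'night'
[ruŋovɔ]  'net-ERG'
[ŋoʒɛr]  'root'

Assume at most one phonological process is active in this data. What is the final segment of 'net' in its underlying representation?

/b/

'net' shows [b] ~ [v] at the end of the stem ([ruŋob] vs [ruŋovɔ]).
If /v/ were underlying and a rule turned it into [b] in isolation, 'night' would also alternate; but it has [v] in both [maʒuv] and [maʒuvɔ].
Therefore /b/ is basic and [v] is derived by intervocalic spirantization (voiced stops become fricatives between vowels).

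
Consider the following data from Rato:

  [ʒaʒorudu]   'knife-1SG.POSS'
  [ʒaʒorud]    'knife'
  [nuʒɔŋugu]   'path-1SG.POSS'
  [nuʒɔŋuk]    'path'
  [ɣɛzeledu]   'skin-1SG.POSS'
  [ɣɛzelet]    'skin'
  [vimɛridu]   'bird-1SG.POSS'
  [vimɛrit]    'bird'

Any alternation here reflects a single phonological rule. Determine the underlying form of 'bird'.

The stem for 'bird' ends in [d] in [vimɛridu] but [t] in [vimɛrit].
Compare 'knife', with invariant [d] in [ʒaʒorudu] and [ʒaʒorud]: an analysis with underlying /d/ and a rule producing [t] in isolation would wrongly predict alternation here too.
The underlying segment must be /t/; voiceless stops become voiced between vowels, yielding [d] there.

/vimɛrit/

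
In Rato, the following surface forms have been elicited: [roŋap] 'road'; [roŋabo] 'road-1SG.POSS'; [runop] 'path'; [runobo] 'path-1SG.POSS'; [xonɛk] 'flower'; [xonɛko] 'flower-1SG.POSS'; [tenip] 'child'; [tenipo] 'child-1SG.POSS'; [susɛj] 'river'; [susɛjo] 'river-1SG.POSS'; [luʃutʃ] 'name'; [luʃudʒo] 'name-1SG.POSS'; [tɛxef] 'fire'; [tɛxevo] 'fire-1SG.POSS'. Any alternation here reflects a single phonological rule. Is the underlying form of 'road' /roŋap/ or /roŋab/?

/roŋab/

The stem for 'road' ends in [p] in [roŋap] but [b] in [roŋabo].
The stem 'child' ([tenip], [tenipo]) shows [p] unchanged in both environments, so [p] cannot be basic with [b] derived before the 1SG.POSS suffix.
The underlying segment must be /b/; voiced obstruents become voiceless word-finally, yielding [p] there.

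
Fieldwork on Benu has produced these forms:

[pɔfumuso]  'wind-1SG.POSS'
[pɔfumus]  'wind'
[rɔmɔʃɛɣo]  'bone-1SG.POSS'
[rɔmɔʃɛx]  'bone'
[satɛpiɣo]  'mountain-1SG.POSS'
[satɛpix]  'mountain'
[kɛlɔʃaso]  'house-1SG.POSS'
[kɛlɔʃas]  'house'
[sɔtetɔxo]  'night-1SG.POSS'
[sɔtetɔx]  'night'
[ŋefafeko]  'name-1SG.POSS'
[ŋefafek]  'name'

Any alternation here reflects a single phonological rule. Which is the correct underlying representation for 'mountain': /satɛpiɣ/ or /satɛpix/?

The root 'mountain' surfaces as [satɛpiɣo] and [satɛpix], with a stem-final [ɣ] ~ [x] alternation.
Compare 'night', with invariant [x] in [sɔtetɔxo] and [sɔtetɔx]: an analysis with underlying /x/ and a rule producing [ɣ] before the 1SG.POSS suffix would wrongly predict alternation here too.
The underlying segment must be /ɣ/; voiced obstruents become voiceless word-finally, yielding [x] there.

/satɛpiɣ/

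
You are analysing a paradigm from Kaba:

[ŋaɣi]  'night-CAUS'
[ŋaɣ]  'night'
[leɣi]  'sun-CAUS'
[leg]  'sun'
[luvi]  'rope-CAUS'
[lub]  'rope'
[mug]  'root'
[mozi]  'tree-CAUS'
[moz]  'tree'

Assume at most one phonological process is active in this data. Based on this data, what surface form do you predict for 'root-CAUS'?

The stem for 'sun' ends in [ɣ] in [leɣi] but [g] in [leg].
But 'night' keeps [ɣ] in both environments ([ŋaɣi], [ŋaɣ]), so there is no rule changing /ɣ/ to [g] in isolation.
So /g/ is underlying, and a rule of intervocalic spirantization — voiced stops become fricatives between vowels — gives [ɣ].
The one attested form of 'root', [mug], shows underlying /mug/. Applying the same rule between vowels gives [muɣi].

[muɣi]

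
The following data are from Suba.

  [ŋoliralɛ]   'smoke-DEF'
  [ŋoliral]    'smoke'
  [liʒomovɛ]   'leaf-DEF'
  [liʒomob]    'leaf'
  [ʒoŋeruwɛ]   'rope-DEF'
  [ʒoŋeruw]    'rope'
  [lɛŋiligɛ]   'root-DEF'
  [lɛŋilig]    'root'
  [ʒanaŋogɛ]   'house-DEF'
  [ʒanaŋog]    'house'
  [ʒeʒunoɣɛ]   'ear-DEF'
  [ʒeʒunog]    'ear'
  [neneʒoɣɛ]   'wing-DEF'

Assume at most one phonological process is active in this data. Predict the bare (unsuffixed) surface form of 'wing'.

The stem for 'ear' ends in [ɣ] in [ʒeʒunoɣɛ] but [g] in [ʒeʒunog].
If /g/ were underlying and a rule turned it into [ɣ] before the DEF suffix, 'house' would also alternate; but it has [g] in both [ʒanaŋogɛ] and [ʒanaŋog].
The alternation reflects word-final hardening: voiced fricatives become stops word-finally. /ɣ/ is underlying.
The one attested form of 'wing', [neneʒoɣɛ], shows underlying /neneʒoɣ/. Applying the same rule word-finally gives [neneʒog].

[neneʒog]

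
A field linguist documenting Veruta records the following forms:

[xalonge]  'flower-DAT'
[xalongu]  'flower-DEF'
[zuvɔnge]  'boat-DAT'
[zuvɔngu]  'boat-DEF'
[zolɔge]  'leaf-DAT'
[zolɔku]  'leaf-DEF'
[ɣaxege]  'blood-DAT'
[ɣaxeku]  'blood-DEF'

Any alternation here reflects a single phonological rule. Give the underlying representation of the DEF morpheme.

The DEF suffix surfaces as [-gu] and [-ku], depending on the final segment of the stem.
By contrast the DAT suffix keeps its initial [g] throughout — that segment must be underlying.
So the underlying form is /-ku/, and voiceless stops become voiced after a nasal.

/-ku/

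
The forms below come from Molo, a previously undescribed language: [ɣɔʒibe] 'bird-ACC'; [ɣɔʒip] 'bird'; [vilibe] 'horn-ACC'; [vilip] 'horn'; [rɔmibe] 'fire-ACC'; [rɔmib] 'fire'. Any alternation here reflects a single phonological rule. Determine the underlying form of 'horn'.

The stem for 'horn' ends in [b] in [vilibe] but [p] in [vilip].
Compare 'fire', with invariant [b] in [rɔmibe] and [rɔmib]: an analysis with underlying /b/ and a rule producing [p] in isolation would wrongly predict alternation here too.
Therefore /p/ is basic and [b] is derived by intervocalic voicing (voiceless stops become voiced between vowels).
So 'horn' = /vilip/.

/vilip/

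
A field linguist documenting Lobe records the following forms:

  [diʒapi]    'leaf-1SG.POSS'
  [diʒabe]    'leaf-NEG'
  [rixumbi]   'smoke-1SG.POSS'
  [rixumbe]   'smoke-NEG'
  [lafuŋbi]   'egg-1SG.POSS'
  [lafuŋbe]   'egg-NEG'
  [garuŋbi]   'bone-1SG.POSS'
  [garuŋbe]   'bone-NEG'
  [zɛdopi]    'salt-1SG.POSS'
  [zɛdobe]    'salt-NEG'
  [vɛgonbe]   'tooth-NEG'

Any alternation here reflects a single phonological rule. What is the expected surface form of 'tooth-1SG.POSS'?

[vɛgonbi]

The 1SG.POSS morpheme has two allomorphs, [-bi] and [-pi].
By contrast the NEG suffix keeps its initial [b] throughout — that segment must be underlying.
The 1SG.POSS suffix is therefore /-pi/ underlyingly, with post-nasal voicing: voiceless stops become voiced after a nasal.
After 'tooth', which ends in a nasal, the suffix surfaces as [-bi], giving [vɛgonbi].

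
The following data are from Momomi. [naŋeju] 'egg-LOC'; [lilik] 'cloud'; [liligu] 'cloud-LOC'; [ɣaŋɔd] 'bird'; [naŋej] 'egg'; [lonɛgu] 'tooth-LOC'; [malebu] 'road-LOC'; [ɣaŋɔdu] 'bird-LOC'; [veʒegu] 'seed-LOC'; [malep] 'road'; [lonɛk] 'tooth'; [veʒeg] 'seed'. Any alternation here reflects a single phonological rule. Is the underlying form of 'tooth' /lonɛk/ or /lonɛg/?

/lonɛk/

In [lonɛgu] and [lonɛk] the final segment of 'tooth' alternates: [g] ~ [k].
But 'seed' keeps [g] in both environments ([veʒegu], [veʒeg]), so there is no rule changing /g/ to [k] in isolation.
The underlying segment must be /k/; voiceless stops become voiced between vowels, yielding [g] there.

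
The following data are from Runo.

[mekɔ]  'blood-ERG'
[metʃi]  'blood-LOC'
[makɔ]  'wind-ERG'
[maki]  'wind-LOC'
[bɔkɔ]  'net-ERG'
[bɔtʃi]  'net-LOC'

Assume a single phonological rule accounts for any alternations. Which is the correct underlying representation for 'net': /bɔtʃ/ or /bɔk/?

The stem for 'net' ends in [k] in [bɔkɔ] but [tʃ] in [bɔtʃi].
Compare 'wind', with invariant [k] in [makɔ] and [maki]: an analysis with underlying /k/ and a rule producing [tʃ] before the LOC suffix would wrongly predict alternation here too.
Therefore /tʃ/ is basic and [k] is derived by depalatalization (palato-alveolar /tʃ/ becomes [k] when no front vowel follows).

/bɔtʃ/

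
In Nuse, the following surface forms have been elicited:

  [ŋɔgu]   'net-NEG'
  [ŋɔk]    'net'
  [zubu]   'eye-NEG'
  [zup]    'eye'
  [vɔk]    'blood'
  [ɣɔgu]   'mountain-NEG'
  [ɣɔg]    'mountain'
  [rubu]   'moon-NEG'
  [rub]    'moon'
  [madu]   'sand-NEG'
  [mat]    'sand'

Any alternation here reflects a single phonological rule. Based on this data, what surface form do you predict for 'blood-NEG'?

The root 'net' surfaces as [ŋɔgu] and [ŋɔk], with a stem-final [g] ~ [k] alternation.
Compare 'mountain', with invariant [g] in [ɣɔgu] and [ɣɔg]: an analysis with underlying /g/ and a rule producing [k] in isolation would wrongly predict alternation here too.
The underlying segment must be /k/; voiceless stops become voiced between vowels, yielding [g] there.
From [vɔk] the stem 'blood' is /vɔk/; between vowels this yields [vɔgu].

[vɔgu]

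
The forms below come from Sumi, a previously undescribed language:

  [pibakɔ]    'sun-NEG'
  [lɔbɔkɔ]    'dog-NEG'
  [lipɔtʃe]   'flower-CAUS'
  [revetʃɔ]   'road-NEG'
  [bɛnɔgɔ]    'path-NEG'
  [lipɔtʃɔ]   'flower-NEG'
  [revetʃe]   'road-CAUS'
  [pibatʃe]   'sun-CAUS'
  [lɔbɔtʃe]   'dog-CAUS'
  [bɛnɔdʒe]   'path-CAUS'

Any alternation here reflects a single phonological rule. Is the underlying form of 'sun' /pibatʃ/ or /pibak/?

/pibak/

'sun' shows [tʃ] ~ [k] at the end of the stem ([pibatʃe] vs [pibakɔ]).
If /tʃ/ were underlying and a rule turned it into [k] before the NEG suffix, 'road' would also alternate; but it has [tʃ] in both [revetʃe] and [revetʃɔ].
Therefore /k/ is basic and [tʃ] is derived by palatalization before a front vowel (/k/ and /g/ become palato-alveolar [tʃ] and [dʒ] before a front vowel).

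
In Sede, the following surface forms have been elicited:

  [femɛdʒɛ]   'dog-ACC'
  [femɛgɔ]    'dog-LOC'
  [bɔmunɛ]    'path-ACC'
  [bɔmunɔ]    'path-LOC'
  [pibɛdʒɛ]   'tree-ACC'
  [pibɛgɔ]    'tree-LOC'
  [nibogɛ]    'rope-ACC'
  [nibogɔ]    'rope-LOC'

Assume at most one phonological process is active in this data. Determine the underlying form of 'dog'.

The stem for 'dog' ends in [dʒ] in [femɛdʒɛ] but [g] in [femɛgɔ].
The stem 'rope' ([nibogɛ], [nibogɔ]) shows [g] unchanged in both environments, so [g] cannot be basic with [dʒ] derived before the ACC suffix.
The alternation reflects depalatalization: palato-alveolar /dʒ/ becomes [g] when no front vowel follows. /dʒ/ is underlying.
The underlying form of 'dog' is therefore /femɛdʒ/.

/femɛdʒ/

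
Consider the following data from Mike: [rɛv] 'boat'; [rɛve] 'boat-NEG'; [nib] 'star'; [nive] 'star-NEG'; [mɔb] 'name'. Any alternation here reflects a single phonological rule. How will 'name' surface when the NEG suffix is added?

'star' shows [b] ~ [v] at the end of the stem ([nib] vs [nive]).
If /v/ were underlying and a rule turned it into [b] in isolation, 'boat' would also alternate; but it has [v] in both [rɛv] and [rɛve].
So /b/ is underlying, and a rule of intervocalic spirantization — voiced stops become fricatives between vowels — gives [v].
The one attested form of 'name', [mɔb], shows underlying /mɔb/. Applying the same rule between vowels gives [mɔve].

[mɔve]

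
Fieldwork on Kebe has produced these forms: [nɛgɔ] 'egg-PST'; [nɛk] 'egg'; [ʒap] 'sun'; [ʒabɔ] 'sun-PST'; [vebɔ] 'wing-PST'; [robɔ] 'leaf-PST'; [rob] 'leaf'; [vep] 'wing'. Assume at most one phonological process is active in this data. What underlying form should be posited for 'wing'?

/vep/

In [vep] and [vebɔ] the final segment of 'wing' alternates: [p] ~ [b].
If /b/ were underlying and a rule turned it into [p] in isolation, 'leaf' would also alternate; but it has [b] in both [rob] and [robɔ].
So /p/ is underlying, and a rule of intervocalic voicing — voiceless stops become voiced between vowels — gives [b].
The underlying form of 'wing' is therefore /vep/.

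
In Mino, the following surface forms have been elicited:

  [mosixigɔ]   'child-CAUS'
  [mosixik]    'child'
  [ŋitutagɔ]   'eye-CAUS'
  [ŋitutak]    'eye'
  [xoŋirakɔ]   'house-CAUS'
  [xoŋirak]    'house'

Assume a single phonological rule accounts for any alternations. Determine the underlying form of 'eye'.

/ŋitutag/

The root 'eye' surfaces as [ŋitutagɔ] and [ŋitutak], with a stem-final [g] ~ [k] alternation.
But 'house' keeps [k] in both environments ([xoŋirakɔ], [xoŋirak]), so there is no rule changing /k/ to [g] before the CAUS suffix.
The underlying segment must be /g/; voiced obstruents become voiceless word-finally, yielding [k] there.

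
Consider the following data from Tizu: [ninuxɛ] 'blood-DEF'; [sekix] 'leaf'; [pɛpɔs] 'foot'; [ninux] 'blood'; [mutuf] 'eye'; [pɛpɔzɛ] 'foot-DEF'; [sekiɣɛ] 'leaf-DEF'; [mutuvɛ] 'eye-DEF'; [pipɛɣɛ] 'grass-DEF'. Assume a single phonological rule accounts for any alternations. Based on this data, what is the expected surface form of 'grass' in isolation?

[pipɛx]

'leaf' shows [ɣ] ~ [x] at the end of the stem ([sekiɣɛ] vs [sekix]).
Compare 'blood', with invariant [x] in [ninuxɛ] and [ninux]: an analysis with underlying /x/ and a rule producing [ɣ] before the DEF suffix would wrongly predict alternation here too.
The alternation reflects word-final obstruent devoicing: voiced obstruents become voiceless word-finally. /ɣ/ is underlying.
From [pipɛɣɛ] the stem 'grass' is /pipɛɣ/; word-finally this yields [pipɛx].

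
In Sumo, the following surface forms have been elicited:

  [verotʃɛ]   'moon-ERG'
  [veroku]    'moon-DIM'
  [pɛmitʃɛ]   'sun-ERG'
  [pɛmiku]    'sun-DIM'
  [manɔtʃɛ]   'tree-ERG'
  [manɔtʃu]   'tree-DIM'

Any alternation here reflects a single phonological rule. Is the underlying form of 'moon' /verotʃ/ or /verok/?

The stem for 'moon' ends in [tʃ] in [verotʃɛ] but [k] in [veroku].
The stem 'tree' ([manɔtʃɛ], [manɔtʃu]) shows [tʃ] unchanged in both environments, so [tʃ] cannot be basic with [k] derived before the DIM suffix.
The underlying segment must be /k/; /k/ becomes palato-alveolar [tʃ] before a front vowel, yielding [tʃ] there.

/verok/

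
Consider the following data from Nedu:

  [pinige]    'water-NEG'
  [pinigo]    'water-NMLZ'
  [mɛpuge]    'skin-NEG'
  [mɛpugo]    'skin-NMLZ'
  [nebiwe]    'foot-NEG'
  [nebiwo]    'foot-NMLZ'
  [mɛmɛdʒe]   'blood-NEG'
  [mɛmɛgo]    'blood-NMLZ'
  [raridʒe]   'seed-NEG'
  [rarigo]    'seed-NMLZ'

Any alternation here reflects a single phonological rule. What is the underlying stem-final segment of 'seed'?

/dʒ/

The root 'seed' surfaces as [raridʒe] and [rarigo], with a stem-final [dʒ] ~ [g] alternation.
But 'water' keeps [g] in both environments ([pinige], [pinigo]), so there is no rule changing /g/ to [dʒ] before the NEG suffix.
Therefore /dʒ/ is basic and [g] is derived by depalatalization (palato-alveolar /dʒ/ becomes [g] when no front vowel follows).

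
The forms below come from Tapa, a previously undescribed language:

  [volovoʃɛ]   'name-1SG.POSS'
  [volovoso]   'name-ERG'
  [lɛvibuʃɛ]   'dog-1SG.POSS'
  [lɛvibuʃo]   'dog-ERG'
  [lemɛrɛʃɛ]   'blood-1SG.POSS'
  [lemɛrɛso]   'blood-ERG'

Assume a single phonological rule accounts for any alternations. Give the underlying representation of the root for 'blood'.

The stem for 'blood' ends in [ʃ] in [lemɛrɛʃɛ] but [s] in [lemɛrɛso].
The stem 'dog' ([lɛvibuʃɛ], [lɛvibuʃo]) shows [ʃ] unchanged in both environments, so [ʃ] cannot be basic with [s] derived before the ERG suffix.
The underlying segment must be /s/; /s/ becomes palato-alveolar [ʃ] before a front vowel, yielding [ʃ] there.

/lemɛrɛs/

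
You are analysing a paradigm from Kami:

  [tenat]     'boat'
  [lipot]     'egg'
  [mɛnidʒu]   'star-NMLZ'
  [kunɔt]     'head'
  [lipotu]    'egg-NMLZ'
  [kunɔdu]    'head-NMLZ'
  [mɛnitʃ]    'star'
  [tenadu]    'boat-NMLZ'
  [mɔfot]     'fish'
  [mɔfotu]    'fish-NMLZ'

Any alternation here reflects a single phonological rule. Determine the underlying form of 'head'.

/kunɔd/

'head' shows [d] ~ [t] at the end of the stem ([kunɔdu] vs [kunɔt]).
But 'egg' keeps [t] in both environments ([lipotu], [lipot]), so there is no rule changing /t/ to [d] before the NMLZ suffix.
So /d/ is underlying, and a rule of word-final obstruent devoicing — voiced obstruents become voiceless word-finally — gives [t].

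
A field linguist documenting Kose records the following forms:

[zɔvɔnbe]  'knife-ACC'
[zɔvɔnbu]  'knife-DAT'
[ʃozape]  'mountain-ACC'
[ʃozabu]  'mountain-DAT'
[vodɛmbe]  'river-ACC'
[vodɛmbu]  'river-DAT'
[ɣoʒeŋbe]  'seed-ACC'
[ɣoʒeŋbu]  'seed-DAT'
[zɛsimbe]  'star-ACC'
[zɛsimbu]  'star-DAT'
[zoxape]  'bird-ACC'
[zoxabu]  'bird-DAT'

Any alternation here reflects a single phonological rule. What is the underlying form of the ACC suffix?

The ACC morpheme has two allomorphs, [-be] and [-pe].
The DAT suffix, which begins with [b], is invariant after every stem; so [b] is not altered by any rule here.
So the underlying form is /-pe/, and voiceless stops become voiced after a nasal.

/-pe/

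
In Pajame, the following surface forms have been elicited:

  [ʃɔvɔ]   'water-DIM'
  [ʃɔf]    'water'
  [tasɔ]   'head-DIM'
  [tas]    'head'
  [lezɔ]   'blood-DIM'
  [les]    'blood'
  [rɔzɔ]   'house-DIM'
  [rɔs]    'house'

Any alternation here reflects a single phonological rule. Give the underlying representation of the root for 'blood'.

/lez/

'blood' shows [z] ~ [s] at the end of the stem ([lezɔ] vs [les]).
If /s/ were underlying and a rule turned it into [z] before the DIM suffix, 'head' would also alternate; but it has [s] in both [tasɔ] and [tas].
So /z/ is underlying, and a rule of word-final obstruent devoicing — voiced obstruents become voiceless word-finally — gives [s].
Hence 'blood' is /lez/ underlyingly.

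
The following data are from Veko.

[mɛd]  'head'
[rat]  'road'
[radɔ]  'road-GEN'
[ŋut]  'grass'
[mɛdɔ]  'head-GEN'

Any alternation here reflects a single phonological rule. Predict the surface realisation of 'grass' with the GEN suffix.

The stem for 'road' ends in [d] in [radɔ] but [t] in [rat].
The stem 'head' ([mɛdɔ], [mɛd]) shows [d] unchanged in both environments, so [d] cannot be basic with [t] derived in isolation.
Therefore /t/ is basic and [d] is derived by intervocalic voicing (voiceless stops become voiced between vowels).
From [ŋut] the stem 'grass' is /ŋut/; between vowels this yields [ŋudɔ].

[ŋudɔ]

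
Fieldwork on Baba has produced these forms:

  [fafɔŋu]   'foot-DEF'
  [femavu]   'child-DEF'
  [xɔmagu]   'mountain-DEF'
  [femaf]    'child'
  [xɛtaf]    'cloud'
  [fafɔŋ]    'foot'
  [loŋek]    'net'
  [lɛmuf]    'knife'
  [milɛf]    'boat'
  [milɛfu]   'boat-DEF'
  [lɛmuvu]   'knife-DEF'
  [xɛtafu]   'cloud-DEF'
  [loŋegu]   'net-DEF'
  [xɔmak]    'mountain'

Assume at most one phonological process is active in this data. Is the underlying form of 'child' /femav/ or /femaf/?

/femav/

The stem for 'child' ends in [v] in [femavu] but [f] in [femaf].
But 'boat' keeps [f] in both environments ([milɛfu], [milɛf]), so there is no rule changing /f/ to [v] before the DEF suffix.
The underlying segment must be /v/; voiced obstruents become voiceless word-finally, yielding [f] there.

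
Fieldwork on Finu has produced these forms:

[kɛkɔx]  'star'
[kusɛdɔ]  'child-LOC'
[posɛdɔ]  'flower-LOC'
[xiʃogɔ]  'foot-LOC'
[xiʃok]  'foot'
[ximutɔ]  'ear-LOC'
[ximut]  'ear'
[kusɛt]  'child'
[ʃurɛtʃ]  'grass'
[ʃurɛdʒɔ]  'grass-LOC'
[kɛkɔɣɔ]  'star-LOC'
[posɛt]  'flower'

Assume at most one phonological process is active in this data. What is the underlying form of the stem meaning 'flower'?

The root 'flower' surfaces as [posɛt] and [posɛdɔ], with a stem-final [t] ~ [d] alternation.
If /t/ were underlying and a rule turned it into [d] before the LOC suffix, 'ear' would also alternate; but it has [t] in both [ximut] and [ximutɔ].
The underlying segment must be /d/; voiced obstruents become voiceless word-finally, yielding [t] there.

/posɛd/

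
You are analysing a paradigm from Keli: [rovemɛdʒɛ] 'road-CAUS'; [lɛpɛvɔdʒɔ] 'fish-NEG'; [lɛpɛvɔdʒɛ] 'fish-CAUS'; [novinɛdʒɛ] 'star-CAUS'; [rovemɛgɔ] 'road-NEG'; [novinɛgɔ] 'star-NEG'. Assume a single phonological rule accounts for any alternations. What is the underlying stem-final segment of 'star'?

/g/

In [novinɛdʒɛ] and [novinɛgɔ] the final segment of 'star' alternates: [dʒ] ~ [g].
But 'fish' keeps [dʒ] in both environments ([lɛpɛvɔdʒɛ], [lɛpɛvɔdʒɔ]), so there is no rule changing /dʒ/ to [g] before the NEG suffix.
So /g/ is underlying, and a rule of palatalization before a front vowel — /g/ becomes palato-alveolar [dʒ] before a front vowel — gives [dʒ].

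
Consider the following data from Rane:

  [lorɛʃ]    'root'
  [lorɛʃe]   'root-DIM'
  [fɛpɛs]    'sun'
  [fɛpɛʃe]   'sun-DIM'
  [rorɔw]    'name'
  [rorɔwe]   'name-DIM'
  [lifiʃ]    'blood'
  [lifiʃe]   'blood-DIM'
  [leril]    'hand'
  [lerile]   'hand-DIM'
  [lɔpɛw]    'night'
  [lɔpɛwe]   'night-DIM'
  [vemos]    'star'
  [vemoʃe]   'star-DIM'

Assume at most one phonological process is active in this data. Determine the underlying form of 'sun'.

The stem for 'sun' ends in [s] in [fɛpɛs] but [ʃ] in [fɛpɛʃe].
The stem 'root' ([lorɛʃ], [lorɛʃe]) shows [ʃ] unchanged in both environments, so [ʃ] cannot be basic with [s] derived in isolation.
So /s/ is underlying, and a rule of palatalization before a front vowel — /s/ becomes palato-alveolar [ʃ] before a front vowel — gives [ʃ].

/fɛpɛs/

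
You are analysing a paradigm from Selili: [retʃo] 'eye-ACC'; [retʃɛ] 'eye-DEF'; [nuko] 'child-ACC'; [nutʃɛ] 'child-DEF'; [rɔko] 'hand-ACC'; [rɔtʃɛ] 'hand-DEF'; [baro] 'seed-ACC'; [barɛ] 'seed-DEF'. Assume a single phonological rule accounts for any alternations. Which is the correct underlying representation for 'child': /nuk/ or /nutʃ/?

The root 'child' surfaces as [nuko] and [nutʃɛ], with a stem-final [k] ~ [tʃ] alternation.
But 'eye' keeps [tʃ] in both environments ([retʃo], [retʃɛ]), so there is no rule changing /tʃ/ to [k] before the ACC suffix.
The underlying segment must be /k/; /k/ becomes palato-alveolar [tʃ] before a front vowel, yielding [tʃ] there.

/nuk/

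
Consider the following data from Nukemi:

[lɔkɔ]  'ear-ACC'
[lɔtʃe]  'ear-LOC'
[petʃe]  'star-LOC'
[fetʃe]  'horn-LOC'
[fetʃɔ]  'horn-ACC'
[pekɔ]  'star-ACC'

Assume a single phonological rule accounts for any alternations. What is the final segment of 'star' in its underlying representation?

/k/

The stem for 'star' ends in [tʃ] in [petʃe] but [k] in [pekɔ].
The stem 'horn' ([fetʃe], [fetʃɔ]) shows [tʃ] unchanged in both environments, so [tʃ] cannot be basic with [k] derived before the ACC suffix.
So /k/ is underlying, and a rule of palatalization before a front vowel — /k/ becomes palato-alveolar [tʃ] before a front vowel — gives [tʃ].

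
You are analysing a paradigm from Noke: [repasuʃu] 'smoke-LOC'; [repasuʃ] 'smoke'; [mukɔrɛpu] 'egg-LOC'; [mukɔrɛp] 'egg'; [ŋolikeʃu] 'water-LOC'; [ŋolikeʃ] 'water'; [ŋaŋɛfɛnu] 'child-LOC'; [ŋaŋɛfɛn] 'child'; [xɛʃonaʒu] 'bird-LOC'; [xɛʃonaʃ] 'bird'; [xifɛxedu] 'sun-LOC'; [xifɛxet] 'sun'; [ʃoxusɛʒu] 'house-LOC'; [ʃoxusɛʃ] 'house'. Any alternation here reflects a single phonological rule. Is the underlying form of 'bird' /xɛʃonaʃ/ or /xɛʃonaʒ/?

'bird' shows [ʒ] ~ [ʃ] at the end of the stem ([xɛʃonaʒu] vs [xɛʃonaʃ]).
If /ʃ/ were underlying and a rule turned it into [ʒ] before the LOC suffix, 'smoke' would also alternate; but it has [ʃ] in both [repasuʃu] and [repasuʃ].
So /ʒ/ is underlying, and a rule of word-final obstruent devoicing — voiced obstruents become voiceless word-finally — gives [ʃ].

/xɛʃonaʒ/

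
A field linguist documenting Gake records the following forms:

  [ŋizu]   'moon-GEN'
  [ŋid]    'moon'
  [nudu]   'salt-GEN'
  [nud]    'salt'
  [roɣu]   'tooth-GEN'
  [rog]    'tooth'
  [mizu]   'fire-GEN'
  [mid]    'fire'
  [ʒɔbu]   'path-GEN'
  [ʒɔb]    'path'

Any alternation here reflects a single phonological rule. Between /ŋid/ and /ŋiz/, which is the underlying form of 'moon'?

In [ŋizu] and [ŋid] the final segment of 'moon' alternates: [z] ~ [d].
But 'salt' keeps [d] in both environments ([nudu], [nud]), so there is no rule changing /d/ to [z] before the GEN suffix.
So /z/ is underlying, and a rule of word-final hardening — voiced fricatives become stops word-finally — gives [d].

/ŋiz/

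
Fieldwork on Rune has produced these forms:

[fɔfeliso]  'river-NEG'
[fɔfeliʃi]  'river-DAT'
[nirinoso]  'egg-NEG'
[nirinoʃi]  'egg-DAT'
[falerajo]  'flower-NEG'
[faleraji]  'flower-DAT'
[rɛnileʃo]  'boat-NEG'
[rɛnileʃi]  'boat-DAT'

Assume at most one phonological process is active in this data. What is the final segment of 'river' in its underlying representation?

/s/

'river' shows [s] ~ [ʃ] at the end of the stem ([fɔfeliso] vs [fɔfeliʃi]).
Compare 'boat', with invariant [ʃ] in [rɛnileʃo] and [rɛnileʃi]: an analysis with underlying /ʃ/ and a rule producing [s] before the NEG suffix would wrongly predict alternation here too.
Therefore /s/ is basic and [ʃ] is derived by palatalization before a front vowel (/s/ becomes palato-alveolar [ʃ] before a front vowel).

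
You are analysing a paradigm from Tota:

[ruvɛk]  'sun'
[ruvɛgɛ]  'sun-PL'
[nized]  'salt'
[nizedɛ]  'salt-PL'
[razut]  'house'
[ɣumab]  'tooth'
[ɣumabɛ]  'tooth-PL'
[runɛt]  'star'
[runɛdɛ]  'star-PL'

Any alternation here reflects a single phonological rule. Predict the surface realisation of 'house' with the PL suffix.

[razudɛ]

'star' shows [t] ~ [d] at the end of the stem ([runɛt] vs [runɛdɛ]).
The stem 'salt' ([nized], [nizedɛ]) shows [d] unchanged in both environments, so [d] cannot be basic with [t] derived in isolation.
The alternation reflects intervocalic voicing: voiceless stops become voiced between vowels. /t/ is underlying.
From [razut] the stem 'house' is /razut/; between vowels this yields [razudɛ].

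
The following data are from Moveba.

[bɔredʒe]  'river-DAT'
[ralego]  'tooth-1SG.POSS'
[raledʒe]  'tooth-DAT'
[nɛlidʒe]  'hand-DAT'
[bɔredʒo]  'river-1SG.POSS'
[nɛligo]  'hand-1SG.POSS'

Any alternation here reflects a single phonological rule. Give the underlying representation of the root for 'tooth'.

/raleg/

'tooth' shows [dʒ] ~ [g] at the end of the stem ([raledʒe] vs [ralego]).
Compare 'river', with invariant [dʒ] in [bɔredʒe] and [bɔredʒo]: an analysis with underlying /dʒ/ and a rule producing [g] before the 1SG.POSS suffix would wrongly predict alternation here too.
So /g/ is underlying, and a rule of palatalization before a front vowel — /g/ becomes palato-alveolar [dʒ] before a front vowel — gives [dʒ].
The underlying form of 'tooth' is therefore /raleg/.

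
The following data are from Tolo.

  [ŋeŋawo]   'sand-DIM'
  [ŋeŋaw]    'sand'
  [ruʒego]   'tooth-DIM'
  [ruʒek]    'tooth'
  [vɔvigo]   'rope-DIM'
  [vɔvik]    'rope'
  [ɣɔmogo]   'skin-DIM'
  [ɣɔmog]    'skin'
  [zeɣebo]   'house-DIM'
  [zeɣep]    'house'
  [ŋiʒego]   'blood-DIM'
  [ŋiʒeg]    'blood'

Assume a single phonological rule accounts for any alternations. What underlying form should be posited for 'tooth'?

/ruʒek/

'tooth' shows [g] ~ [k] at the end of the stem ([ruʒego] vs [ruʒek]).
But 'blood' keeps [g] in both environments ([ŋiʒego], [ŋiʒeg]), so there is no rule changing /g/ to [k] in isolation.
Therefore /k/ is basic and [g] is derived by intervocalic voicing (voiceless stops become voiced between vowels).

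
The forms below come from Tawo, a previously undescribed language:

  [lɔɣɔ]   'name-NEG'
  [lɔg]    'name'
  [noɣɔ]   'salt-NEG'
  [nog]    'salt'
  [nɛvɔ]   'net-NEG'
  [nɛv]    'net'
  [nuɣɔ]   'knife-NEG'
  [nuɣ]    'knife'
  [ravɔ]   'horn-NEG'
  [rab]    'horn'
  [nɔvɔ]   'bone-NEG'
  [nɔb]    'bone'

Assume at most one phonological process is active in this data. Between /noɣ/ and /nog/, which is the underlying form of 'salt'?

In [noɣɔ] and [nog] the final segment of 'salt' alternates: [ɣ] ~ [g].
Compare 'knife', with invariant [ɣ] in [nuɣɔ] and [nuɣ]: an analysis with underlying /ɣ/ and a rule producing [g] in isolation would wrongly predict alternation here too.
Therefore /g/ is basic and [ɣ] is derived by intervocalic spirantization (voiced stops become fricatives between vowels).

/nog/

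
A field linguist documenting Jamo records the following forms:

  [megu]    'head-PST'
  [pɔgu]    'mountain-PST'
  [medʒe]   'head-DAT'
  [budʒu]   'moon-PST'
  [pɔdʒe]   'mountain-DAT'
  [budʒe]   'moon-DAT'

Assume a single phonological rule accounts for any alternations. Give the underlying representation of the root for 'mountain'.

/pɔg/

In [pɔdʒe] and [pɔgu] the final segment of 'mountain' alternates: [dʒ] ~ [g].
The stem 'moon' ([budʒe], [budʒu]) shows [dʒ] unchanged in both environments, so [dʒ] cannot be basic with [g] derived before the PST suffix.
So /g/ is underlying, and a rule of palatalization before a front vowel — /g/ becomes palato-alveolar [dʒ] before a front vowel — gives [dʒ].
Hence 'mountain' is /pɔg/ underlyingly.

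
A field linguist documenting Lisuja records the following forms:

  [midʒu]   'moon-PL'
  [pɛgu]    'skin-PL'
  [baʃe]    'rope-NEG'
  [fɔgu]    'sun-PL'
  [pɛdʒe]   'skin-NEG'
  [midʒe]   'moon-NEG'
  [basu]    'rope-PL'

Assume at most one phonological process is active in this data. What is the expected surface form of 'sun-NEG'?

[fɔdʒe]

In [pɛdʒe] and [pɛgu] the final segment of 'skin' alternates: [dʒ] ~ [g].
But 'moon' keeps [dʒ] in both environments ([midʒe], [midʒu]), so there is no rule changing /dʒ/ to [g] before the PL suffix.
Therefore /g/ is basic and [dʒ] is derived by palatalization before a front vowel (/g/ and /s/ become palato-alveolar [dʒ] and [ʃ] before a front vowel).
The one attested form of 'sun', [fɔgu], shows underlying /fɔg/. Applying the same rule before a front vowel gives [fɔdʒe].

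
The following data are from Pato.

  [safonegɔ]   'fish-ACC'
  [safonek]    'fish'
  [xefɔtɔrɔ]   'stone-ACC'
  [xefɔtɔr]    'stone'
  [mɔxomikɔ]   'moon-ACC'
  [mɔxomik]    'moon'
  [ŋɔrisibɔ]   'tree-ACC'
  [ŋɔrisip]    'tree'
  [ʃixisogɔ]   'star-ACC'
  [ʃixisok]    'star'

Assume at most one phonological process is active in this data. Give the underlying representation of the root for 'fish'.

In [safonegɔ] and [safonek] the final segment of 'fish' alternates: [g] ~ [k].
The stem 'moon' ([mɔxomikɔ], [mɔxomik]) shows [k] unchanged in both environments, so [k] cannot be basic with [g] derived before the ACC suffix.
So /g/ is underlying, and a rule of word-final obstruent devoicing — voiced obstruents become voiceless word-finally — gives [k].
So 'fish' = /safoneg/.

/safoneg/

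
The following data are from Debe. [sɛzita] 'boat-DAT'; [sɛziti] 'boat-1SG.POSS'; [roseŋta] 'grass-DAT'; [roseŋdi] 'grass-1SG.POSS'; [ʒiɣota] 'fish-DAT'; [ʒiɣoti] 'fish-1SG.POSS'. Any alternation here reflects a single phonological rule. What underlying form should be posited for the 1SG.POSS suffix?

/-di/

The 1SG.POSS morpheme has two allomorphs, [-di] and [-ti].
By contrast the DAT suffix keeps its initial [t] throughout — that segment must be underlying.
The 1SG.POSS suffix is therefore /-di/ underlyingly, with post-vocalic devoicing: voiced stops become voiceless after a vowel.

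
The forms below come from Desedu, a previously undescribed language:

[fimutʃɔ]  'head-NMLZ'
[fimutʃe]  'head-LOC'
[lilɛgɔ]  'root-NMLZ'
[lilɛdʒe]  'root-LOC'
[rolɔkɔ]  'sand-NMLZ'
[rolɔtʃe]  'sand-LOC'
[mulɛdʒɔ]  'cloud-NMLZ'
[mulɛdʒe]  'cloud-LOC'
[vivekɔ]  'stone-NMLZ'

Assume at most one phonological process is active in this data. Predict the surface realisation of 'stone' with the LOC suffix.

[vivetʃe]

The stem for 'sand' ends in [k] in [rolɔkɔ] but [tʃ] in [rolɔtʃe].
Compare 'head', with invariant [tʃ] in [fimutʃɔ] and [fimutʃe]: an analysis with underlying /tʃ/ and a rule producing [k] before the NMLZ suffix would wrongly predict alternation here too.
Therefore /k/ is basic and [tʃ] is derived by palatalization before a front vowel (/k/ and /g/ become palato-alveolar [tʃ] and [dʒ] before a front vowel).
From [vivekɔ] the stem 'stone' is /vivek/; before a front vowel this yields [vivetʃe].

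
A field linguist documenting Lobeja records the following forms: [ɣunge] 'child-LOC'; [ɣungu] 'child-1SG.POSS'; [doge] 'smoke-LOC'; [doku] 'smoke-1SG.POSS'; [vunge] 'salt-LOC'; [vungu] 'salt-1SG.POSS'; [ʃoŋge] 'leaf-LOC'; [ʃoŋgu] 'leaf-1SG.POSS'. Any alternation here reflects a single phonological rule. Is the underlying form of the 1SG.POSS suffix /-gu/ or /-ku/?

The 1SG.POSS suffix surfaces as [-gu] and [-ku], depending on the final segment of the stem.
By contrast the LOC suffix keeps its initial [g] throughout — that segment must be underlying.
The 1SG.POSS suffix is therefore /-ku/ underlyingly, with post-nasal voicing: voiceless stops become voiced after a nasal.

/-ku/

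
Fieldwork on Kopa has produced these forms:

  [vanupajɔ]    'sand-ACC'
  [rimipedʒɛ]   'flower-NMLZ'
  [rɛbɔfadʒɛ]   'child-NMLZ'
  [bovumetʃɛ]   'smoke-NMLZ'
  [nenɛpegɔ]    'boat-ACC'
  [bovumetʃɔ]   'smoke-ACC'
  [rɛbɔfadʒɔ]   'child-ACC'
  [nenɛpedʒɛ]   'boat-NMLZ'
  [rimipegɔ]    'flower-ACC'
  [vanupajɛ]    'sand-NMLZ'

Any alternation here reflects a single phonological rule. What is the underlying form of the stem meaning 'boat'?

'boat' shows [dʒ] ~ [g] at the end of the stem ([nenɛpedʒɛ] vs [nenɛpegɔ]).
But 'child' keeps [dʒ] in both environments ([rɛbɔfadʒɛ], [rɛbɔfadʒɔ]), so there is no rule changing /dʒ/ to [g] before the ACC suffix.
The alternation reflects palatalization before a front vowel: /g/ becomes palato-alveolar [dʒ] before a front vowel. /g/ is underlying.
So 'boat' = /nenɛpeg/.

/nenɛpeg/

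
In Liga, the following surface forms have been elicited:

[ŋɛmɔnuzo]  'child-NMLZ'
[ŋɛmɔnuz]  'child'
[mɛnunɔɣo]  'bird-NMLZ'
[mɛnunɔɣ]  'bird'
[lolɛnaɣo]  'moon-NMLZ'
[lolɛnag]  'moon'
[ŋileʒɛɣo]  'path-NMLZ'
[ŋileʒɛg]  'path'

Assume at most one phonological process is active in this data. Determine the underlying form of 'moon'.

In [lolɛnaɣo] and [lolɛnag] the final segment of 'moon' alternates: [ɣ] ~ [g].
Compare 'bird', with invariant [ɣ] in [mɛnunɔɣo] and [mɛnunɔɣ]: an analysis with underlying /ɣ/ and a rule producing [g] in isolation would wrongly predict alternation here too.
The alternation reflects intervocalic spirantization: voiced stops become fricatives between vowels. /g/ is underlying.

/lolɛnag/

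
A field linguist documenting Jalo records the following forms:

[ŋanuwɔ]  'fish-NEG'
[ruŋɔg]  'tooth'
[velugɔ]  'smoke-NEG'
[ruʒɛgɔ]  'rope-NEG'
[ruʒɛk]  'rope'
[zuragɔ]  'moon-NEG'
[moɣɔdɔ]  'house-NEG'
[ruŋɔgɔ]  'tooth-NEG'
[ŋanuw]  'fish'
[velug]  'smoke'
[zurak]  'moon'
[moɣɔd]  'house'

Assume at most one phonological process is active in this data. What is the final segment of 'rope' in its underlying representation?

The root 'rope' surfaces as [ruʒɛk] and [ruʒɛgɔ], with a stem-final [k] ~ [g] alternation.
But 'smoke' keeps [g] in both environments ([velug], [velugɔ]), so there is no rule changing /g/ to [k] in isolation.
So /k/ is underlying, and a rule of intervocalic voicing — voiceless stops become voiced between vowels — gives [g].

/k/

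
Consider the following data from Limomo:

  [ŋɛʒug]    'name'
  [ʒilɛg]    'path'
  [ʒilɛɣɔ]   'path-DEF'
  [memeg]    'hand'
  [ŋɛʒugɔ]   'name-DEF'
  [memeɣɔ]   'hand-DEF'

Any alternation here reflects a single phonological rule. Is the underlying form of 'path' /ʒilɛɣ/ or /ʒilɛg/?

/ʒilɛɣ/

The stem for 'path' ends in [ɣ] in [ʒilɛɣɔ] but [g] in [ʒilɛg].
The stem 'name' ([ŋɛʒugɔ], [ŋɛʒug]) shows [g] unchanged in both environments, so [g] cannot be basic with [ɣ] derived before the DEF suffix.
So /ɣ/ is underlying, and a rule of word-final hardening — voiced fricatives become stops word-finally — gives [g].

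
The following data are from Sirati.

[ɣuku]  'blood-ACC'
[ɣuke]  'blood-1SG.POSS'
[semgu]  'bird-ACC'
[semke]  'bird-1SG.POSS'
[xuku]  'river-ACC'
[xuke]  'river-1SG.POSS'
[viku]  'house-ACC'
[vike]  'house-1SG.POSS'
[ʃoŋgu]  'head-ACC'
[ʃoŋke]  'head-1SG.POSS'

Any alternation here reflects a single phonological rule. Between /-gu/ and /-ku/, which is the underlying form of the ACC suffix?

The ACC suffix surfaces as [-gu] and [-ku], depending on the final segment of the stem.
The 1SG.POSS suffix, which begins with [k], is invariant after every stem; so [k] is not altered by any rule here.
The ACC suffix is therefore /-gu/ underlyingly, with post-vocalic devoicing: voiced stops become voiceless after a vowel.

/-gu/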